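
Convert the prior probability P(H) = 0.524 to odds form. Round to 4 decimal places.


P(not H) = 1 - 0.524 = 0.476
Odds = 0.524 / 0.476 = 1.1008

1.1008


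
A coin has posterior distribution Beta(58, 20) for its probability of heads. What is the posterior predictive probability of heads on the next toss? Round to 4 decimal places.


Posterior predictive = E[theta] = alpha/(alpha+beta)
= 58/78
= 0.7436

0.7436


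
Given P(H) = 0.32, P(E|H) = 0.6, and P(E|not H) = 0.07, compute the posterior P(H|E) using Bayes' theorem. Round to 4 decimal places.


By Bayes' theorem: P(H|E) = P(E|H)*P(H) / P(E)
P(E) = P(E|H)*P(H) + P(E|not H)*P(not H)
P(E) = 0.6*0.32 + 0.07*0.68 = 0.2396
P(H|E) = 0.6*0.32 / 0.2396 = 0.8013

0.8013


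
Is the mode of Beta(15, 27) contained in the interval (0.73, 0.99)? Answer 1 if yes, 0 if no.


Mode = (a-1)/(a+b-2) = 14/40 = 0.35
Interval: (0.73, 0.99)
Contains mode? 0

0


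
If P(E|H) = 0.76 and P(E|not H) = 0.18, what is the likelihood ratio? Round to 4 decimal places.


Likelihood ratio = P(E|H) / P(E|not H)
= 0.76 / 0.18
= 4.2222

4.2222


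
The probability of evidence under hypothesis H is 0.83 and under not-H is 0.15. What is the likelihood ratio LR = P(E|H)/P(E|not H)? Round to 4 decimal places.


LR = 0.83 / 0.15
= 5.5333

5.5333


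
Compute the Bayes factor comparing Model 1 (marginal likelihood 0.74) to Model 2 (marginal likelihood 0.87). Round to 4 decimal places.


BF12 = marginal likelihood of M1 / marginal likelihood of M2
= 0.74/0.87
= 0.8506

0.8506


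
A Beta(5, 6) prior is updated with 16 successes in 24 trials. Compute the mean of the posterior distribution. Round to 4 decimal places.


After update: Beta(21, 14)
Mean = 21 / (21 + 14) = 21 / 35
= 0.6

0.6


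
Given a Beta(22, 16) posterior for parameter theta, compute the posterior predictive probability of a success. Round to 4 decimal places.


For a Beta-Bernoulli model, the predictive probability is the mean:
P(success) = 22/(22+16) = 22/38 = 0.5789

0.5789


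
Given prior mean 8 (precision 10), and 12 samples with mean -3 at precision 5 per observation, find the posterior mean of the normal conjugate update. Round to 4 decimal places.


The posterior mean is a precision-weighted average of prior and data.
Post. prec. = 10 + 60 = 70
Post. mean = (80 + -180)/70 = -100/70 = -1.4286

-1.4286


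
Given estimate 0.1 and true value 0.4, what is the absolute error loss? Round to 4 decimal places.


Absolute error = |estimate - true|
= |-0.3| = 0.3

0.3


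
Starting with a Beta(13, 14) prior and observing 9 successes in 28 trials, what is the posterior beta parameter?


Posterior beta = prior beta + failures
Failures = 28 - 9 = 19
beta_post = 14 + 19 = 33

33


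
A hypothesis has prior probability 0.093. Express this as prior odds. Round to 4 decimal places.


Odds = P(H) / P(not H) = 0.093 / 0.907
= 0.1025

0.1025


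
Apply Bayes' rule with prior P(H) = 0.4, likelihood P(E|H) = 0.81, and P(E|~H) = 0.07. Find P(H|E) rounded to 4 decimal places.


Step 1: Compute marginal P(E) = P(E|H)P(H) + P(E|~H)P(~H)
= 0.81*0.4 + 0.07*0.6 = 0.366
Step 2: P(H|E) = P(E|H)P(H)/P(E) = 0.324/0.366
= 0.8852

0.8852


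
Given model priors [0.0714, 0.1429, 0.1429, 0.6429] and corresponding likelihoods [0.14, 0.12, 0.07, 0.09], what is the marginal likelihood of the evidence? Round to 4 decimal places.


P(E) = sum_i P(M_i) P(E|M_i)
= 0.01 + 0.0171 + 0.01 + 0.0579
= 0.095

0.095


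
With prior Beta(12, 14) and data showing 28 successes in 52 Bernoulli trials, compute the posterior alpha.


Conjugate update: alpha_posterior = alpha_prior + k
= 12 + 28 = 40

40


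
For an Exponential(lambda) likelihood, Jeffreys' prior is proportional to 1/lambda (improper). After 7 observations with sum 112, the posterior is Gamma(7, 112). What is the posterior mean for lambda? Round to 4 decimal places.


Posterior = Gamma(n, sum_x) = Gamma(7, 112)
Posterior mean = shape/rate = 7/112
= 0.0625

0.0625


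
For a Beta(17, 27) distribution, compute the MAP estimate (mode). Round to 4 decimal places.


MAP = mode = (a-1)/(a+b-2)
= (17-1)/(17+27-2)
= 16/42 = 0.381

0.381


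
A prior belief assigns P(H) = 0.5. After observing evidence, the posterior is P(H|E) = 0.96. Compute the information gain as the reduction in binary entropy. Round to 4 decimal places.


H(prior) = -0.5*log2(0.5) - 0.5*log2(0.5)
= 1.0
H(post) = -0.96*log2(0.96) - 0.04*log2(0.04)
= 0.2423
IG = 1.0 - 0.2423 = 0.7577

0.7577


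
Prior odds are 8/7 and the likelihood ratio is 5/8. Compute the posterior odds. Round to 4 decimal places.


Posterior odds = prior odds * likelihood ratio
= (8/7) * (5/8)
= 40 / 56
= 0.7143

0.7143


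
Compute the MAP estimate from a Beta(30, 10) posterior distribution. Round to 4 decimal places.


MAP = mode of Beta distribution
= (alpha - 1)/(alpha + beta - 2)
= (30-1)/(30+10-2)
= 29/38 = 0.7632

0.7632


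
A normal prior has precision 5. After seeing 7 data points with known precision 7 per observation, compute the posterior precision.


In the conjugate normal model, precisions add:
tau_posterior = tau_prior + n * tau_data
= 5 + 7*7 = 54

54


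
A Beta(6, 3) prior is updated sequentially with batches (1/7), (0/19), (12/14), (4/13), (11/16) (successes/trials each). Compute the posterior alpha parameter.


Sequential conjugate updating is equivalent to a single batch update.
Total successes across all batches = 28
alpha_posterior = alpha_prior + total_successes = 6 + 28
= 34

34


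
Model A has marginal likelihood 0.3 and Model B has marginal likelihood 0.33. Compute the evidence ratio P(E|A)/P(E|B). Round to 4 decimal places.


Evidence ratio = P(E|A) / P(E|B)
= 0.3 / 0.33
= 0.9091

0.9091


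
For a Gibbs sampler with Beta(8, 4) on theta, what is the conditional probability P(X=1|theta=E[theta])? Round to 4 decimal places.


E[theta] = 8/(8+4) = 0.6667
P(X=1|theta) = theta = 0.6667

0.6667


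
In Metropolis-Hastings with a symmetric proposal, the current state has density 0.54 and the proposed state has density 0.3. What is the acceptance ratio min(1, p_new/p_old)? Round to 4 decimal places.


Ratio = p_new / p_old = 0.3 / 0.54 = 0.5556
Acceptance = min(1, 0.5556) = 0.5556

0.5556


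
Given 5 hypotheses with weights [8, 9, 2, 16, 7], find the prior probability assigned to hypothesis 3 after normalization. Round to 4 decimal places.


To normalize, divide each weight by the sum of all weights.
Sum = 42
Prior(H3) = 2/42 = 0.0476

0.0476


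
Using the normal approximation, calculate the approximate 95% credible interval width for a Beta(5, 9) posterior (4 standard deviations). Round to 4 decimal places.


Var(Beta) = 5*9/(14^2 * 15) = 0.0153
SD = 0.1237
Width ~ 4*SD = 0.4949

0.4949


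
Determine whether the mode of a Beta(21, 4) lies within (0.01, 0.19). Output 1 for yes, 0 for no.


First find the mode: (a-1)/(a+b-2) = 0.8696
Is 0.8696 in (0.01, 0.19)? 0

0


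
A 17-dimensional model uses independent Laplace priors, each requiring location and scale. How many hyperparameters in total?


Per parameter: 2 (location and scale).
Total = 17 * 2 = 34

34


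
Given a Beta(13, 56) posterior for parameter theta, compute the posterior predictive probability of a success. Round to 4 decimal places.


For a Beta-Bernoulli model, the predictive probability is the mean:
P(success) = 13/(13+56) = 13/69 = 0.1884

0.1884


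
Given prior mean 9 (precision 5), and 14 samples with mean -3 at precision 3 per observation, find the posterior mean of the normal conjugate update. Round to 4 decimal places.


The posterior mean is a precision-weighted average of prior and data.
Post. prec. = 5 + 42 = 47
Post. mean = (45 + -126)/47 = -81/47 = -1.7234

-1.7234


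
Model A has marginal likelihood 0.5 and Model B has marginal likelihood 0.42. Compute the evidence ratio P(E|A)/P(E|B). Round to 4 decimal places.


Evidence ratio = P(E|A) / P(E|B)
= 0.5 / 0.42
= 1.1905

1.1905


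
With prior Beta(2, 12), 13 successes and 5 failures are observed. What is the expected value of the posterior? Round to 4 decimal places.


Posterior = Beta(15, 17)
E[theta] = alpha/(alpha+beta)
= 15/32 = 0.4688

0.4688


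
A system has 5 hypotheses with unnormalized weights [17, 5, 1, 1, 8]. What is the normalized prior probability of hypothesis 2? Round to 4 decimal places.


The normalized prior is the weight divided by the total.
Total weight = 32
P(H2) = 5 / 32 = 0.1562

0.1562


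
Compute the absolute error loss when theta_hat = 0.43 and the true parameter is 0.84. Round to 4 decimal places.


L = |theta_hat - theta_true|
= |0.43 - 0.84| = 0.41

0.41


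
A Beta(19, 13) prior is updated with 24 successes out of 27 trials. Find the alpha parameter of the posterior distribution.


In the Beta-Binomial conjugate update:
alpha_post = alpha_prior + successes
= 19 + 24
= 43

43


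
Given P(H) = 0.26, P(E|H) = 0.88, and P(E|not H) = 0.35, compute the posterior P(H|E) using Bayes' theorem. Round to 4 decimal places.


By Bayes' theorem: P(H|E) = P(E|H)*P(H) / P(E)
P(E) = P(E|H)*P(H) + P(E|not H)*P(not H)
P(E) = 0.88*0.26 + 0.35*0.74 = 0.4878
P(H|E) = 0.88*0.26 / 0.4878 = 0.469

0.469


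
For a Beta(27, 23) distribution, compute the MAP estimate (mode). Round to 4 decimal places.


MAP = mode = (a-1)/(a+b-2)
= (27-1)/(27+23-2)
= 26/48 = 0.5417

0.5417


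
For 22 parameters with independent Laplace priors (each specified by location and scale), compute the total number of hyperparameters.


A Laplace prior has 2 hyperparameters per parameter.
Total = 22 * 2 = 44

44


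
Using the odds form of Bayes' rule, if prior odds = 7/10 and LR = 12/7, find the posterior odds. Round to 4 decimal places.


Bayes' rule in odds form: posterior odds = prior odds * LR
= (7 * 12) / (10 * 7)
= 84/70 = 1.2

1.2


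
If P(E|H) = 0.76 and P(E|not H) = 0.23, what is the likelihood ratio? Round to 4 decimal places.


Likelihood ratio = P(E|H) / P(E|not H)
= 0.76 / 0.23
= 3.3043

3.3043


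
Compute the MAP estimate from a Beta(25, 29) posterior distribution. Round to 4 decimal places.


MAP = mode of Beta distribution
= (alpha - 1)/(alpha + beta - 2)
= (25-1)/(25+29-2)
= 24/52 = 0.4615

0.4615


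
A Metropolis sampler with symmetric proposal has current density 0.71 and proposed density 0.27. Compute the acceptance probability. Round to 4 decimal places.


For symmetric proposals, acceptance = min(1, pi(x*)/pi(x))
= min(1, 0.27/0.71)
= min(1, 0.3803) = 0.3803

0.3803


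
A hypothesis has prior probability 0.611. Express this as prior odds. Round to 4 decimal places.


Odds = P(H) / P(not H) = 0.611 / 0.389
= 1.5707

1.5707


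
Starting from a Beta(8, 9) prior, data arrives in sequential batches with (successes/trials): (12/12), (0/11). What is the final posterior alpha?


In sequential Bayesian updating, we sum all successes.
Total successes = 12
Final alpha = 8 + 12 = 20

20


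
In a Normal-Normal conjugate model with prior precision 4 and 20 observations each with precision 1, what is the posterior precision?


Posterior precision = prior precision + n * observation precision
= 4 + 20 * 1
= 4 + 20 = 24

24


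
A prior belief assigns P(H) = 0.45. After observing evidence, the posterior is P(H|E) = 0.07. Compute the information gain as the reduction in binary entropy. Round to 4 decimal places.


H(prior) = -0.45*log2(0.45) - 0.55*log2(0.55)
= 0.9928
H(post) = -0.07*log2(0.07) - 0.93*log2(0.93)
= 0.3659
IG = 0.9928 - 0.3659 = 0.6269

0.6269


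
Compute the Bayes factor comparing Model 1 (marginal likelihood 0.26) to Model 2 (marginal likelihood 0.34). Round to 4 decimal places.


BF12 = marginal likelihood of M1 / marginal likelihood of M2
= 0.26/0.34
= 0.7647

0.7647


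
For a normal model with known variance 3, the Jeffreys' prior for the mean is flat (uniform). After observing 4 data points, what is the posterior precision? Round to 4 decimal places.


Jeffreys' prior for normal mean (known variance) is flat.
Prior precision = 0.
Posterior precision = prior_prec + n/sigma^2 = 0 + 4/3
= 1.3333

1.3333


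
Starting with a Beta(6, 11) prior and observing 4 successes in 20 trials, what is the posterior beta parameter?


Posterior beta = prior beta + failures
Failures = 20 - 4 = 16
beta_post = 11 + 16 = 27

27


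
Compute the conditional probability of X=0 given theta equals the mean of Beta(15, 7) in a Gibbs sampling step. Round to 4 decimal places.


Mean of Beta(15, 7) = 0.6818
P(X=0 | theta=0.6818) = 0.3182

0.3182


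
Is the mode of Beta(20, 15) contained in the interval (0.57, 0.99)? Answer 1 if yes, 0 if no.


Mode = (a-1)/(a+b-2) = 19/33 = 0.5758
Interval: (0.57, 0.99)
Contains mode? 1

1


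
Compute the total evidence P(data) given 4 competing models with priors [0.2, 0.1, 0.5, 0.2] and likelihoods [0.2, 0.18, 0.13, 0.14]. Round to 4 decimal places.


Marginal likelihood = sum P(model_i) * P(data|model_i)
Model 1: 0.2 * 0.2 = 0.04
Model 2: 0.1 * 0.18 = 0.018
Model 3: 0.5 * 0.13 = 0.065
Model 4: 0.2 * 0.14 = 0.028
Total = 0.151

0.151


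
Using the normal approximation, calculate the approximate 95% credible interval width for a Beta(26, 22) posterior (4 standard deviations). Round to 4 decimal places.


Var(Beta) = 26*22/(48^2 * 49) = 0.0051
SD = 0.0712
Width ~ 4*SD = 0.2847

0.2847


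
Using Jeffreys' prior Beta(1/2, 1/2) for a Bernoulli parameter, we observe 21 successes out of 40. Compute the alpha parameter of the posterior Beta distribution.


Conjugate update: Beta(0.5 + k, 0.5 + n - k).
k = 21, n - k = 19
Posterior alpha = 0.5 + k = 0.5 + 21 = 21.5

21.5


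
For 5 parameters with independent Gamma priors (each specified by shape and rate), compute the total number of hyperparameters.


A Gamma prior has 2 hyperparameters per parameter.
Total = 5 * 2 = 10

10


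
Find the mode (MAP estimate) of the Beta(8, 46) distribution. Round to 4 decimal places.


For Beta(a,b) with a,b > 1:
Mode = (a-1)/(a+b-2) = (8-1)/(54-2)
= 7/52 = 0.1346

0.1346


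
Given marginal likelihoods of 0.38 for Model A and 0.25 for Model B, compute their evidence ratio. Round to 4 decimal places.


Ratio = ML(A) / ML(B) = 0.38/0.25
= 1.52

1.52


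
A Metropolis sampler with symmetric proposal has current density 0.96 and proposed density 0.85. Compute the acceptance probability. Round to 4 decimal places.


For symmetric proposals, acceptance = min(1, pi(x*)/pi(x))
= min(1, 0.85/0.96)
= min(1, 0.8854) = 0.8854

0.8854


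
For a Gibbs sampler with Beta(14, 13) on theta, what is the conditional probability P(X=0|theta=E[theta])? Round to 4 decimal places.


E[theta] = 14/(14+13) = 0.5185
P(X=0|theta) = 1 - theta = 0.4815

0.4815


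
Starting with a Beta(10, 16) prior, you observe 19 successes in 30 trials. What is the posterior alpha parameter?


For a Beta-Binomial conjugate model:
Posterior alpha = prior alpha + number of successes
= 10 + 19 = 29

29


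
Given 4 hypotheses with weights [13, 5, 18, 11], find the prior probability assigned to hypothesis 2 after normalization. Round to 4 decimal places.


To normalize, divide each weight by the sum of all weights.
Sum = 47
Prior(H2) = 5/47 = 0.1064

0.1064


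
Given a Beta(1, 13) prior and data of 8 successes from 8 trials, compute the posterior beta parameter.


Number of failures = 8 - 8 = 0
Posterior beta = 13 + 0 = 13

13


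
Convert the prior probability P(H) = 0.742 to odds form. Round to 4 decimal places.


P(not H) = 1 - 0.742 = 0.258
Odds = 0.742 / 0.258 = 2.876

2.876


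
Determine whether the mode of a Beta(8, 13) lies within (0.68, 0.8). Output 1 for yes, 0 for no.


First find the mode: (a-1)/(a+b-2) = 0.3684
Is 0.3684 in (0.68, 0.8)? 0

0


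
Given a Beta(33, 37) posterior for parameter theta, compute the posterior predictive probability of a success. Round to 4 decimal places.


For a Beta-Bernoulli model, the predictive probability is the mean:
P(success) = 33/(33+37) = 33/70 = 0.4714

0.4714


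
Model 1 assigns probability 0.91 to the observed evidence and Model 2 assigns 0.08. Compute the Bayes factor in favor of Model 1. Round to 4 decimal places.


BF = P(data|M1) / P(data|M2)
= 0.91 / 0.08 = 11.375

11.375


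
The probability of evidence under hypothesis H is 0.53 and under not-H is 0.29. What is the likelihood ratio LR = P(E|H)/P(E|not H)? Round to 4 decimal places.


LR = 0.53 / 0.29
= 1.8276

1.8276


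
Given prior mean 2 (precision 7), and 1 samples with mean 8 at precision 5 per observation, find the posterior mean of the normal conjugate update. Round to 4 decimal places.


The posterior mean is a precision-weighted average of prior and data.
Post. prec. = 7 + 5 = 12
Post. mean = (14 + 40)/12 = 54/12 = 4.5

4.5


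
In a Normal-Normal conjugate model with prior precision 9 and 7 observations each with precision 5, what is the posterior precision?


Posterior precision = prior precision + n * observation precision
= 9 + 7 * 5
= 9 + 35 = 44

44


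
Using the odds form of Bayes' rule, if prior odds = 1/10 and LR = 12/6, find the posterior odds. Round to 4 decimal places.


Bayes' rule in odds form: posterior odds = prior odds * LR
= (1 * 12) / (10 * 6)
= 12/60 = 0.2

0.2


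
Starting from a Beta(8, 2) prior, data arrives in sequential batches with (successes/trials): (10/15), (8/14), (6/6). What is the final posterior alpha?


In sequential Bayesian updating, we sum all successes.
Total successes = 24
Final alpha = 8 + 24 = 32

32


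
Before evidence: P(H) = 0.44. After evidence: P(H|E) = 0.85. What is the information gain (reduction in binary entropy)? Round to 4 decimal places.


Prior entropy = 0.9896
Posterior entropy = 0.6098
Information gain = 0.9896 - 0.6098 = 0.3797

0.3797


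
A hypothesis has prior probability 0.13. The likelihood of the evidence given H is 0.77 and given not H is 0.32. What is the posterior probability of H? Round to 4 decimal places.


Using Bayes' theorem:
P(E) = 0.13 * 0.77 + 0.87 * 0.32
P(E) = 0.3785
P(H|E) = (0.13 * 0.77) / 0.3785 = 0.2645

0.2645


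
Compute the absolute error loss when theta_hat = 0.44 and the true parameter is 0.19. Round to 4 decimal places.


L = |theta_hat - theta_true|
= |0.44 - 0.19| = 0.25

0.25


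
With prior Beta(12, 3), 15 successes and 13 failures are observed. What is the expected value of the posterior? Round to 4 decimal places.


Posterior = Beta(27, 16)
E[theta] = alpha/(alpha+beta)
= 27/43 = 0.6279

0.6279


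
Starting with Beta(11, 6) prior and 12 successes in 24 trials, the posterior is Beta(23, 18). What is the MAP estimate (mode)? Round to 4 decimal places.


The mode of Beta(a, b) when a > 1 and b > 1 is (a-1)/(a+b-2)
= (23 - 1) / (23 + 18 - 2)
= 22 / 39
= 0.5641

0.5641


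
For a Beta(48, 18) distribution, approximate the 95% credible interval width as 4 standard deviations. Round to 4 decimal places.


Variance of Beta(a,b) = ab / ((a+b)^2 * (a+b+1))
= 48*18 / ((66)^2 * 67)
= 0.003
SD = sqrt(0.003) = 0.0544
Width = 4 * SD = 0.2176

0.2176


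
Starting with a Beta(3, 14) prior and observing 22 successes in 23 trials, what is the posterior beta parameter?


Posterior beta = prior beta + failures
Failures = 23 - 22 = 1
beta_post = 14 + 1 = 15

15


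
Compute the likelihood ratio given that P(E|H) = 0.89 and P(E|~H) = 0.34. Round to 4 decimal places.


LR = P(E|H) / P(E|~H)
= 0.89 / 0.34 = 2.6176

2.6176


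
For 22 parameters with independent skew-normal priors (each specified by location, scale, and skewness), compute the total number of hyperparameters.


A skew-normal prior has 3 hyperparameters per parameter.
Total = 22 * 3 = 66

66


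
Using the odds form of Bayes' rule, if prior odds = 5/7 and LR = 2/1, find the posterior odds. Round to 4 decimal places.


Bayes' rule in odds form: posterior odds = prior odds * LR
= (5 * 2) / (7 * 1)
= 10/7 = 1.4286

1.4286


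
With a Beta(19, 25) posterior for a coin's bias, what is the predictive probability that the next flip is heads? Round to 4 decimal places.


The predictive probability equals the posterior mean.
P(next = heads) = alpha / (alpha + beta)
= 19 / 44 = 0.4318

0.4318


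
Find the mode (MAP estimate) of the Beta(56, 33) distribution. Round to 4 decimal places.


For Beta(a,b) with a,b > 1:
Mode = (a-1)/(a+b-2) = (56-1)/(89-2)
= 55/87 = 0.6322

0.6322


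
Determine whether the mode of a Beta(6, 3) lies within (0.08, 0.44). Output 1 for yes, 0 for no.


First find the mode: (a-1)/(a+b-2) = 0.7143
Is 0.7143 in (0.08, 0.44)? 0

0


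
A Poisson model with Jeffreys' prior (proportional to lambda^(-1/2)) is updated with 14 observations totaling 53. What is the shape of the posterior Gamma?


Posterior = Gamma(0.5 + S, n)
= Gamma(0.5 + 53, 14)
Posterior shape = 0.5 + S = 0.5 + 53 = 53.5

53.5


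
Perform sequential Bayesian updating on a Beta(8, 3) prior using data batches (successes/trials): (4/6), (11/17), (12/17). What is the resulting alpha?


Accumulate successes: 27
Posterior alpha = prior alpha + sum of successes
= 8 + 27 = 35

35


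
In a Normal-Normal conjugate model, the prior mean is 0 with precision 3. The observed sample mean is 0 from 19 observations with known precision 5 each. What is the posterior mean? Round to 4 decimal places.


Posterior precision = tau0 + n*tau = 3 + 19*5 = 98
Posterior mean = (tau0*mu0 + n*tau*xbar) / posterior_precision
= (3*0 + 19*5*0) / 98
= 0 / 98 = 0.0

0.0


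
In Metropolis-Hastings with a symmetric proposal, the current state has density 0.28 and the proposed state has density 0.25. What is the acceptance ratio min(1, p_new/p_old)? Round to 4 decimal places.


Ratio = p_new / p_old = 0.25 / 0.28 = 0.8929
Acceptance = min(1, 0.8929) = 0.8929

0.8929


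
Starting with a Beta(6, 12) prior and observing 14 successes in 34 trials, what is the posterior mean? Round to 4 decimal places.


Posterior parameters: alpha = 6 + 14 = 20
beta = 12 + 20 = 32
Posterior mean = alpha / (alpha + beta) = 20 / 52
= 0.3846

0.3846


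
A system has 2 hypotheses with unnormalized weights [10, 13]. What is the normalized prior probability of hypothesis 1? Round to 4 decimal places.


The normalized prior is the weight divided by the total.
Total weight = 23
P(H1) = 10 / 23 = 0.4348

0.4348


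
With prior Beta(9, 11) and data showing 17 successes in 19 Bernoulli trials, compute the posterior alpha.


Conjugate update: alpha_posterior = alpha_prior + k
= 9 + 17 = 26

26


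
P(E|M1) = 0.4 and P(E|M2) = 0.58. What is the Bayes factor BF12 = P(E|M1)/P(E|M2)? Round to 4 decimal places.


Bayes factor BF12 = P(E|M1) / P(E|M2)
= 0.4 / 0.58
= 0.6897

0.6897


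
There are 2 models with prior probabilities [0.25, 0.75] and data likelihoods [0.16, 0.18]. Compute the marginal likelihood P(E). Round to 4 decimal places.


P(E) = sum over models of P(M_i) * P(E|M_i)
= 0.25*0.16 + 0.75*0.18
= 0.175

0.175


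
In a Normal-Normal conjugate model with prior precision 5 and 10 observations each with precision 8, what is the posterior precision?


Posterior precision = prior precision + n * observation precision
= 5 + 10 * 8
= 5 + 80 = 85

85


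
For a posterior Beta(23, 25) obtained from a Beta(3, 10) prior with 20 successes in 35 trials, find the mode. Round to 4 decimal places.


Mode = (alpha - 1) / (alpha + beta - 2)
= 22 / 46
= 0.4783

0.4783


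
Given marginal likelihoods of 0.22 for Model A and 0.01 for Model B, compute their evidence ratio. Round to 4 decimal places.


Ratio = ML(A) / ML(B) = 0.22/0.01
= 22.0

22.0


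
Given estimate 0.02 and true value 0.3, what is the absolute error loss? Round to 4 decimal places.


Absolute error = |estimate - true|
= |-0.28| = 0.28

0.28


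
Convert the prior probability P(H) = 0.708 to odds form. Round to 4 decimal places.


P(not H) = 1 - 0.708 = 0.292
Odds = 0.708 / 0.292 = 2.4247

2.4247


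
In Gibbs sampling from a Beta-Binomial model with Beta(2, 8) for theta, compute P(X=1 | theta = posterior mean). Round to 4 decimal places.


Posterior mean = alpha/(alpha+beta) = 2/10 = 0.2
P(X=1|theta=mean) = theta = 0.2

0.2


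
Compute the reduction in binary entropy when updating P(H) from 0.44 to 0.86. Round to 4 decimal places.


H_before = -p*log2(p) - (1-p)*log2(1-p) for p=0.44: 0.9896
H_after for p=0.86: 0.5842
Reduction = 0.9896 - 0.5842 = 0.4053

0.4053


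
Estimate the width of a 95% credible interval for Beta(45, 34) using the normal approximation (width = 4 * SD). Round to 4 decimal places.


For Beta(a,b): Var = ab/((a+b)^2(a+b+1))
Var = 0.0031, SD = 0.0554
Approximate 95% CI width = 4 * 0.0554 = 0.2214

0.2214


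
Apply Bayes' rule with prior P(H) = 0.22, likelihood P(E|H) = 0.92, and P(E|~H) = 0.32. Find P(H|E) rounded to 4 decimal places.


Step 1: Compute marginal P(E) = P(E|H)P(H) + P(E|~H)P(~H)
= 0.92*0.22 + 0.32*0.78 = 0.452
Step 2: P(H|E) = P(E|H)P(H)/P(E) = 0.2024/0.452
= 0.4478

0.4478


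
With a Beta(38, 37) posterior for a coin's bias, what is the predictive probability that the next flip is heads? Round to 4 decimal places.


The predictive probability equals the posterior mean.
P(next = heads) = alpha / (alpha + beta)
= 38 / 75 = 0.5067

0.5067


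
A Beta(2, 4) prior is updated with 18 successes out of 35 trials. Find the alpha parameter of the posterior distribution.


In the Beta-Binomial conjugate update:
alpha_post = alpha_prior + successes
= 2 + 18
= 20

20


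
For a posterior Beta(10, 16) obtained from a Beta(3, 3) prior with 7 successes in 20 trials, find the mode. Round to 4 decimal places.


Mode = (alpha - 1) / (alpha + beta - 2)
= 9 / 24
= 0.375

0.375


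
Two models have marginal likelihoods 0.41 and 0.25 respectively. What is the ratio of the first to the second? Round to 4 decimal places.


Evidence ratio = 0.41 / 0.25
= 1.64

1.64


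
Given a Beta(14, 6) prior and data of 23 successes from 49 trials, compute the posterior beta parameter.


Number of failures = 49 - 23 = 26
Posterior beta = 6 + 26 = 32

32


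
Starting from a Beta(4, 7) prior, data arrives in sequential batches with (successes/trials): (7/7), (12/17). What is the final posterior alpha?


In sequential Bayesian updating, we sum all successes.
Total successes = 19
Final alpha = 4 + 19 = 23

23


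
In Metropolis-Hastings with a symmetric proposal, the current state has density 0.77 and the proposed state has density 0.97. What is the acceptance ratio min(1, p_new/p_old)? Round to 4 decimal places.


Ratio = p_new / p_old = 0.97 / 0.77 = 1.2597
Acceptance = min(1, 1.2597) = 1.0

1.0


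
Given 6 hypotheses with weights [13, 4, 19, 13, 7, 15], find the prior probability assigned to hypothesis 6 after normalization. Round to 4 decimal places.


To normalize, divide each weight by the sum of all weights.
Sum = 71
Prior(H6) = 15/71 = 0.2113

0.2113


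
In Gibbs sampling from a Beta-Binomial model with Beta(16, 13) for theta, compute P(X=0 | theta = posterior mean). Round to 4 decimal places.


Posterior mean = alpha/(alpha+beta) = 16/29 = 0.5517
P(X=0|theta=mean) = 1 - theta = 0.4483

0.4483


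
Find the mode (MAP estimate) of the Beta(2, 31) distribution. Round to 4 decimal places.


For Beta(a,b) with a,b > 1:
Mode = (a-1)/(a+b-2) = (2-1)/(33-2)
= 1/31 = 0.0323

0.0323


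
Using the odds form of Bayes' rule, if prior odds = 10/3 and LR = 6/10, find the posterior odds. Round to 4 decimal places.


Bayes' rule in odds form: posterior odds = prior odds * LR
= (10 * 6) / (3 * 10)
= 60/30 = 2.0

2.0


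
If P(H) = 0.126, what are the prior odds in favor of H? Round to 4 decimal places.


Prior odds = P(H) / (1 - P(H))
= 0.126 / 0.874
= 0.1442

0.1442


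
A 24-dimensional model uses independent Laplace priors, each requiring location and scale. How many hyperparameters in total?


Per parameter: 2 (location and scale).
Total = 24 * 2 = 48

48


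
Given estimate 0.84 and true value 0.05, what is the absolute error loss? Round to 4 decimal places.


Absolute error = |estimate - true|
= |0.79| = 0.79

0.79


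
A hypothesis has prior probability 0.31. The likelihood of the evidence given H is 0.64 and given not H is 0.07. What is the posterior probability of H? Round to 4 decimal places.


Using Bayes' theorem:
P(E) = 0.31 * 0.64 + 0.69 * 0.07
P(E) = 0.2467
P(H|E) = (0.31 * 0.64) / 0.2467 = 0.8042

0.8042


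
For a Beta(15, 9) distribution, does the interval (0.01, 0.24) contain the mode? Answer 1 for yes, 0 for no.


Mode of Beta(a,b) = (a-1)/(a+b-2)
= (15-1)/(15+9-2) = 0.6364
Check: 0.01 <= 0.6364 <= 0.24?
Result: 0

0


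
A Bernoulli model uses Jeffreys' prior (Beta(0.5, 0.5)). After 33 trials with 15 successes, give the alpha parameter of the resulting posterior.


Posterior = Beta(prior_alpha + successes, prior_beta + failures)
= Beta(0.5 + 15, 0.5 + 18)
Posterior alpha = 0.5 + k = 0.5 + 15 = 15.5

15.5


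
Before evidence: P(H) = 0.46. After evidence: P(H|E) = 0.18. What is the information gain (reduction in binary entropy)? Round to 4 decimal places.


Prior entropy = 0.9954
Posterior entropy = 0.6801
Information gain = 0.9954 - 0.6801 = 0.3153

0.3153


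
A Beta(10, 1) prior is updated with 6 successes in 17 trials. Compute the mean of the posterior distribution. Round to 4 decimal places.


After update: Beta(16, 12)
Mean = 16 / (16 + 12) = 16 / 28
= 0.5714

0.5714


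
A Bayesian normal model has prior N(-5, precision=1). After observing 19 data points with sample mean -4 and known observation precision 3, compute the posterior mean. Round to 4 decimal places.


Posterior mean = (prior_precision * prior_mean + n * data_precision * data_mean) / (prior_precision + n * data_precision)
Numerator = 1*-5 + 19*3*-4 = -233
Denominator = 1 + 19*3 = 58
Posterior mean = -4.0172

-4.0172


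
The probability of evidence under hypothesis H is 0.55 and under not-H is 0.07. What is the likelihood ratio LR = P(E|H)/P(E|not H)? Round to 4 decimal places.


LR = 0.55 / 0.07
= 7.8571

7.8571


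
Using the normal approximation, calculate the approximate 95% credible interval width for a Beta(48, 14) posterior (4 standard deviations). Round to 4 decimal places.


Var(Beta) = 48*14/(62^2 * 63) = 0.0028
SD = 0.0527
Width ~ 4*SD = 0.2107

0.2107


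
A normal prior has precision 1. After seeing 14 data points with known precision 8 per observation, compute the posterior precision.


In the conjugate normal model, precisions add:
tau_posterior = tau_prior + n * tau_data
= 1 + 14*8 = 113

113


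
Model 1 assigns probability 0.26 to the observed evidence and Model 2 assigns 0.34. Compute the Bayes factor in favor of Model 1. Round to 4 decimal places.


BF = P(data|M1) / P(data|M2)
= 0.26 / 0.34 = 0.7647

0.7647


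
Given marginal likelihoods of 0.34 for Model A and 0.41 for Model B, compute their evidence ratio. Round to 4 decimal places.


Ratio = ML(A) / ML(B) = 0.34/0.41
= 0.8293

0.8293


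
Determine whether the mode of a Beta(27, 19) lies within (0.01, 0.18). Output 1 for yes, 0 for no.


First find the mode: (a-1)/(a+b-2) = 0.5909
Is 0.5909 in (0.01, 0.18)? 0

0


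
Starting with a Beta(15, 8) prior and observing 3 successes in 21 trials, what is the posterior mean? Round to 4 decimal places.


Posterior parameters: alpha = 15 + 3 = 18
beta = 8 + 18 = 26
Posterior mean = alpha / (alpha + beta) = 18 / 44
= 0.4091

0.4091


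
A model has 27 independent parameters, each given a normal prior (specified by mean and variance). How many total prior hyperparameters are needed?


Each normal prior needs 2 hyperparameters (mean and variance).
Total = 2 * 27 = 54

54


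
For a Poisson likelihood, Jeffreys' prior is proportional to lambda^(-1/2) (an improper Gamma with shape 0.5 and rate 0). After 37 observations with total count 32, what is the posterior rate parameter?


Jeffreys' prior for Poisson is proportional to lambda^(-1/2).
Posterior is Gamma(0.5 + S, 0 + n) = Gamma(0.5 + 32, 37).
Posterior rate = 0 + n = 37

37.0


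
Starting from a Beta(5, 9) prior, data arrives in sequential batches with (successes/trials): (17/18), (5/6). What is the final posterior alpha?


In sequential Bayesian updating, we sum all successes.
Total successes = 22
Final alpha = 5 + 22 = 27

27


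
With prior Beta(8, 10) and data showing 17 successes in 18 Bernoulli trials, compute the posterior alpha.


Conjugate update: alpha_posterior = alpha_prior + k
= 8 + 17 = 25

25


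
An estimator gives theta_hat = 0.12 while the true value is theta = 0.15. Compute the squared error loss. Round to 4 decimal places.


The squared error loss is (theta_hat - theta)^2
= (0.12 - 0.15)^2
= (-0.03)^2 = 0.0009

0.0009


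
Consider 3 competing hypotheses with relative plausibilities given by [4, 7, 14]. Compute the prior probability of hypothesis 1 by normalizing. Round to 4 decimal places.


Sum of weights = 4 + 7 + 14 = 25
Normalized prior for H1 = 4 / 25
= 0.16

0.16


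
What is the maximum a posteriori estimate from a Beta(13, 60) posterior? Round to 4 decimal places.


The MAP estimate equals the mode of the distribution.
Mode of Beta(a,b) = (a-1)/(a+b-2)
= 12/71
= 0.169

0.169


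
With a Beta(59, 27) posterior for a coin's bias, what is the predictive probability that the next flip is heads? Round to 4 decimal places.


The predictive probability equals the posterior mean.
P(next = heads) = alpha / (alpha + beta)
= 59 / 86 = 0.686

0.686


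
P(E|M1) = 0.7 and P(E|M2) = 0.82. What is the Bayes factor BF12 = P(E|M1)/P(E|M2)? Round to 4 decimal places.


Bayes factor BF12 = P(E|M1) / P(E|M2)
= 0.7 / 0.82
= 0.8537

0.8537


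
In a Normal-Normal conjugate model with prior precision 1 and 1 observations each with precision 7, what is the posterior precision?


Posterior precision = prior precision + n * observation precision
= 1 + 1 * 7
= 1 + 7 = 8

8


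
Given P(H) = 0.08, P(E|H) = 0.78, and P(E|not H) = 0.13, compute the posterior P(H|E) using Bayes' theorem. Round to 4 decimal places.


By Bayes' theorem: P(H|E) = P(E|H)*P(H) / P(E)
P(E) = P(E|H)*P(H) + P(E|not H)*P(not H)
P(E) = 0.78*0.08 + 0.13*0.92 = 0.182
P(H|E) = 0.78*0.08 / 0.182 = 0.3429

0.3429


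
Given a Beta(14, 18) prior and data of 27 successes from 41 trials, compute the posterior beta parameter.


Number of failures = 41 - 27 = 14
Posterior beta = 18 + 14 = 32

32


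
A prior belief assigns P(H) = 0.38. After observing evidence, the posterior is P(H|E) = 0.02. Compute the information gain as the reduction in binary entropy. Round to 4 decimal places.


H(prior) = -0.38*log2(0.38) - 0.62*log2(0.62)
= 0.958
H(post) = -0.02*log2(0.02) - 0.98*log2(0.98)
= 0.1414
IG = 0.958 - 0.1414 = 0.8166

0.8166


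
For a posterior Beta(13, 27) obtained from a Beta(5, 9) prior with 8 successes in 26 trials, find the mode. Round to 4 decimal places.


Mode = (alpha - 1) / (alpha + beta - 2)
= 12 / 38
= 0.3158

0.3158


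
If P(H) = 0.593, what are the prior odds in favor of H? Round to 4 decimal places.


Prior odds = P(H) / (1 - P(H))
= 0.593 / 0.407
= 1.457

1.457


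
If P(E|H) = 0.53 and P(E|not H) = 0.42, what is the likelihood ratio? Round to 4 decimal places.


Likelihood ratio = P(E|H) / P(E|not H)
= 0.53 / 0.42
= 1.2619

1.2619


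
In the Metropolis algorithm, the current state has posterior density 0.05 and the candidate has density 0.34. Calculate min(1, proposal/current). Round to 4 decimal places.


Ratio = 0.34/0.05 = 6.8
Acceptance probability = min(1, 6.8)
= 1.0

1.0


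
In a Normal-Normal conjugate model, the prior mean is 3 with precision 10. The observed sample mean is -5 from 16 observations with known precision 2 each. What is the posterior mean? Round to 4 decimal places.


Posterior precision = tau0 + n*tau = 10 + 16*2 = 42
Posterior mean = (tau0*mu0 + n*tau*xbar) / posterior_precision
= (10*3 + 16*2*-5) / 42
= -130 / 42 = -3.0952

-3.0952


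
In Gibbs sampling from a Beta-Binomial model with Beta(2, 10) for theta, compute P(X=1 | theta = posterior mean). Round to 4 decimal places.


Posterior mean = alpha/(alpha+beta) = 2/12 = 0.1667
P(X=1|theta=mean) = theta = 0.1667

0.1667


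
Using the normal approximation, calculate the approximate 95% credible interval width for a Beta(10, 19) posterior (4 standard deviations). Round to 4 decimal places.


Var(Beta) = 10*19/(29^2 * 30) = 0.0075
SD = 0.0868
Width ~ 4*SD = 0.3471

0.3471


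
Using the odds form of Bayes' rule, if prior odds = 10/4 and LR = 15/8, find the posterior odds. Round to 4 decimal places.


Bayes' rule in odds form: posterior odds = prior odds * LR
= (10 * 15) / (4 * 8)
= 150/32 = 4.6875

4.6875


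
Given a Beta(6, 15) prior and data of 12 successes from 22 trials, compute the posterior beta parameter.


Number of failures = 22 - 12 = 10
Posterior beta = 15 + 10 = 25

25


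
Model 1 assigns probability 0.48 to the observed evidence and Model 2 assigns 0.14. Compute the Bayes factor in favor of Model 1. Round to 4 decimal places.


BF = P(data|M1) / P(data|M2)
= 0.48 / 0.14 = 3.4286

3.4286


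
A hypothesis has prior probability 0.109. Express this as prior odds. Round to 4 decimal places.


Odds = P(H) / P(not H) = 0.109 / 0.891
= 0.1223

0.1223


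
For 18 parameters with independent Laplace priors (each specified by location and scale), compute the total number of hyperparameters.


A Laplace prior has 2 hyperparameters per parameter.
Total = 18 * 2 = 36

36


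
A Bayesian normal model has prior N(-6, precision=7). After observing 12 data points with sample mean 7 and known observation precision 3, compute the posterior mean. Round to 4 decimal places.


Posterior mean = (prior_precision * prior_mean + n * data_precision * data_mean) / (prior_precision + n * data_precision)
Numerator = 7*-6 + 12*3*7 = 210
Denominator = 7 + 12*3 = 43
Posterior mean = 4.8837

4.8837


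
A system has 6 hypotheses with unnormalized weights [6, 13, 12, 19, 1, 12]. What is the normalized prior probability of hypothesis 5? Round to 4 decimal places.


The normalized prior is the weight divided by the total.
Total weight = 63
P(H5) = 1 / 63 = 0.0159

0.0159


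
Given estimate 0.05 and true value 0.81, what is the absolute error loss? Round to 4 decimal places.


Absolute error = |estimate - true|
= |-0.76| = 0.76

0.76


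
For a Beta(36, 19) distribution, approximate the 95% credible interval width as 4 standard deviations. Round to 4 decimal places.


Variance of Beta(a,b) = ab / ((a+b)^2 * (a+b+1))
= 36*19 / ((55)^2 * 56)
= 0.004
SD = sqrt(0.004) = 0.0635
Width = 4 * SD = 0.2542

0.2542


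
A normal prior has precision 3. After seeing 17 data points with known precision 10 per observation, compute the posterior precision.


In the conjugate normal model, precisions add:
tau_posterior = tau_prior + n * tau_data
= 3 + 17*10 = 173

173


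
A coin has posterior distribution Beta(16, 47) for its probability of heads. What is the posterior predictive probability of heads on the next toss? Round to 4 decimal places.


Posterior predictive = E[theta] = alpha/(alpha+beta)
= 16/63
= 0.254

0.254


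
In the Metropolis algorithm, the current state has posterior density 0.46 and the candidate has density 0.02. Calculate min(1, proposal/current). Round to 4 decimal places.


Ratio = 0.02/0.46 = 0.0435
Acceptance probability = min(1, 0.0435)
= 0.0435

0.0435


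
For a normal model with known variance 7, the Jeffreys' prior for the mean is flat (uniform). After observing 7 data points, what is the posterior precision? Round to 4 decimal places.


Jeffreys' prior for normal mean (known variance) is flat.
Prior precision = 0.
Posterior precision = prior_prec + n/sigma^2 = 0 + 7/7
= 1.0

1.0
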